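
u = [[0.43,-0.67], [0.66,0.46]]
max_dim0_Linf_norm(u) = 0.67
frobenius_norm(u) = 1.13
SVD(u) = [[-0.61, 0.80], [0.80, 0.61]] @ diag([0.8159676230450323, 0.7843448464433486]) @ [[0.32, 0.95], [0.95, -0.32]]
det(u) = 0.64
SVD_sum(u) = [[-0.16, -0.47],  [0.21, 0.61]] + [[0.59,-0.20], [0.45,-0.15]]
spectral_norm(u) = 0.82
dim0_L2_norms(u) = [0.79, 0.81]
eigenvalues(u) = [(0.44+0.66j), (0.44-0.66j)]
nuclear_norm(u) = 1.60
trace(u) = 0.89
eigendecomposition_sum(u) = [[0.22+0.34j, -0.34+0.22j], [0.33-0.22j, 0.23+0.33j]] + [[0.22-0.34j, -0.34-0.22j],[(0.33+0.22j), (0.23-0.33j)]]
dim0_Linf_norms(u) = [0.66, 0.67]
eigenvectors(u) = [[0.71+0.00j, 0.71-0.00j], [(-0.02-0.7j), -0.02+0.70j]]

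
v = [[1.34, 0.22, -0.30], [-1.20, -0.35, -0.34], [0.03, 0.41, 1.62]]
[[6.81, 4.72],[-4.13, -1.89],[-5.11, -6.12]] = v @ [[4.69, 3.66], [-1.50, -4.52], [-2.86, -2.70]]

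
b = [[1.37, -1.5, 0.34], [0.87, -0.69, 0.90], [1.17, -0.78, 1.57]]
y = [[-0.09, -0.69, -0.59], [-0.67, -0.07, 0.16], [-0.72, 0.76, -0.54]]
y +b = [[1.28, -2.19, -0.25], [0.20, -0.76, 1.06], [0.45, -0.02, 1.03]]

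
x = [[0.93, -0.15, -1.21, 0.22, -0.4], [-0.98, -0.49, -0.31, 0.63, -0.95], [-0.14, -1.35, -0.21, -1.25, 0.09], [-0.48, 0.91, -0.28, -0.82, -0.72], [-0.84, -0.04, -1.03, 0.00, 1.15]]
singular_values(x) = [1.96, 1.67, 1.66, 1.61, 1.44]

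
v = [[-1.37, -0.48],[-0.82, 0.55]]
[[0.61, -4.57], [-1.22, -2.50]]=v @ [[0.22, 3.24],[-1.89, 0.28]]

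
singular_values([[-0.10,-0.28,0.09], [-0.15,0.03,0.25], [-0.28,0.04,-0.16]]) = [0.35, 0.32, 0.25]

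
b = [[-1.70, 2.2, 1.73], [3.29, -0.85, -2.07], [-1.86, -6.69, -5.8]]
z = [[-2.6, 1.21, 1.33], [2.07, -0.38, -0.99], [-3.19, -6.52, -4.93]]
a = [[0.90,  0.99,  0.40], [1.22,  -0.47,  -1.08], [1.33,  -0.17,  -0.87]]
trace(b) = -8.35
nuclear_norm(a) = 3.72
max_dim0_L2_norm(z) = 6.64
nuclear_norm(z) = 12.90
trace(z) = -7.91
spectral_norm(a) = 2.34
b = a + z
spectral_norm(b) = 9.52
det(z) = 8.52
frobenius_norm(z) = 9.61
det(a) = -0.00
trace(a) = -0.44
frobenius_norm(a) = 2.72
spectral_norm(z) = 8.81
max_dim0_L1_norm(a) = 3.45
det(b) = 24.80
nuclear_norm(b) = 14.32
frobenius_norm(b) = 10.41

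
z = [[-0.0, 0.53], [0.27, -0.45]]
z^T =[[-0.0,0.27],[0.53,-0.45]]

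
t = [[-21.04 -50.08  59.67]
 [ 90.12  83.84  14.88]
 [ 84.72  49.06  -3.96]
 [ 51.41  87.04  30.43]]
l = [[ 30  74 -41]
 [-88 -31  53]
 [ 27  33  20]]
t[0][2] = 59.67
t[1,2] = 14.88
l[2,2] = 20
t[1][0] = 90.12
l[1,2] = 53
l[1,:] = [-88, -31, 53]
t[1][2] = 14.88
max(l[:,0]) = 30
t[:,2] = [59.67, 14.88, -3.96, 30.43]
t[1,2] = 14.88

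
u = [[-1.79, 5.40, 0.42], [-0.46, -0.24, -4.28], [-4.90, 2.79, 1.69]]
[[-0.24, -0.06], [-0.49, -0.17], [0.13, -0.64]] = u @ [[-0.02,0.16],[-0.06,0.04],[0.12,0.02]]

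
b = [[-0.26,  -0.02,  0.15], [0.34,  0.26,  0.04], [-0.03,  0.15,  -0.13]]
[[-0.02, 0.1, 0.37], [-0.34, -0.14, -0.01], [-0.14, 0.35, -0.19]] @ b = [[0.03, 0.08, -0.05], [0.04, -0.03, -0.06], [0.16, 0.07, 0.02]]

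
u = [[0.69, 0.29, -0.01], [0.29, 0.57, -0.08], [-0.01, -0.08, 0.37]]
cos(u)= [[0.74,-0.17,0.01], [-0.17,0.8,0.04], [0.01,0.04,0.93]]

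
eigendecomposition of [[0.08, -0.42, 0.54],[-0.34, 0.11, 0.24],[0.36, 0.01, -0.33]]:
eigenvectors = [[0.65,0.82,0.5], [0.45,-0.46,0.7], [-0.62,0.33,0.51]]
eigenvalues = [-0.72, 0.54, 0.04]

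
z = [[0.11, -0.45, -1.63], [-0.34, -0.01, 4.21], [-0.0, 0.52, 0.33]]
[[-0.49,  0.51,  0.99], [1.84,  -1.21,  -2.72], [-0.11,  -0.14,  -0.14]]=z@[[-0.19, -0.14, 0.31],  [-0.48, -0.07, 0.13],  [0.42, -0.3, -0.62]]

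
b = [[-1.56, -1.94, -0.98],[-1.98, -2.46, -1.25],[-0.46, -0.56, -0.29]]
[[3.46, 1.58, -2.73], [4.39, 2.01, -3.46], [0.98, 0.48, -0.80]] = b @ [[1.70, -2.63, 2.22], [-3.40, 0.94, 0.67], [0.49, 0.71, -2.07]]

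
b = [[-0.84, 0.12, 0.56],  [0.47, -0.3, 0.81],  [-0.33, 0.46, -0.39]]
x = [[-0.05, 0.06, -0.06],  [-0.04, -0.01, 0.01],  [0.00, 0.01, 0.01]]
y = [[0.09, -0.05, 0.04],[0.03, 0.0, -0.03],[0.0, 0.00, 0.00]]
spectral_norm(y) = 0.11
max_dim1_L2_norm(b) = 1.02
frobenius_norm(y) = 0.12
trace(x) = -0.05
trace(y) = 0.09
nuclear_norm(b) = 2.42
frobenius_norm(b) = 1.57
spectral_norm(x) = 0.10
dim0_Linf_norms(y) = [0.09, 0.05, 0.04]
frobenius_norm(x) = 0.11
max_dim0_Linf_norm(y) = 0.09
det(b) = 0.27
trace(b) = -1.53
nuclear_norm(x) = 0.15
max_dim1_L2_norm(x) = 0.1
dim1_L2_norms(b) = [1.02, 0.98, 0.69]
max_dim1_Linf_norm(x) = 0.06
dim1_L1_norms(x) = [0.17, 0.06, 0.02]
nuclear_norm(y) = 0.15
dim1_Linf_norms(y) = [0.09, 0.03, 0.0]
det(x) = 0.00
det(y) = 0.00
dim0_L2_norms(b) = [1.02, 0.56, 1.06]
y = x @ b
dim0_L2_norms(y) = [0.09, 0.05, 0.05]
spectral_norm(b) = 1.18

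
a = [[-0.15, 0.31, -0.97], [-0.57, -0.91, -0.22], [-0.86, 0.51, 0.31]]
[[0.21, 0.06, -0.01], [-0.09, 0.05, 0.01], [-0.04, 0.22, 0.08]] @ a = [[-0.06, 0.01, -0.22], [-0.02, -0.07, 0.08], [-0.19, -0.17, 0.02]]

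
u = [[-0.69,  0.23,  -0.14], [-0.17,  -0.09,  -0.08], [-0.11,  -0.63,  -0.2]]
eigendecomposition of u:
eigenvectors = [[0.79, 0.23, -0.27], [0.29, -0.18, -0.27], [0.54, -0.96, 0.92]]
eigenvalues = [-0.7, -0.29, 0.01]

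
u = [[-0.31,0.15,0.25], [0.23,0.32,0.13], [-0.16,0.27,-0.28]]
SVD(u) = [[-0.65, 0.56, -0.51], [-0.42, -0.83, -0.37], [-0.63, -0.03, 0.78]] @ diag([0.4543570043820585, 0.4079761048941603, 0.3966298153245053]) @ [[0.46, -0.89, -0.09],[-0.88, -0.46, 0.1],[-0.13, 0.03, -0.99]]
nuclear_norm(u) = 1.26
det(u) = 0.07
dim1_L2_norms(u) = [0.43, 0.41, 0.42]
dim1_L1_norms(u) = [0.71, 0.68, 0.71]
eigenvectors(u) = [[0.01+0.67j, 0.01-0.67j, (0.28+0j)], [0.19-0.17j, 0.19+0.17j, (0.92+0j)], [(-0.7+0j), (-0.7-0j), (0.28+0j)]]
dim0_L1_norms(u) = [0.7, 0.74, 0.66]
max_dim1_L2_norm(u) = 0.43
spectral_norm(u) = 0.45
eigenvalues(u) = [(-0.35+0.22j), (-0.35-0.22j), (0.43+0j)]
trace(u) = -0.27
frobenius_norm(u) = 0.73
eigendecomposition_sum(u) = [[-0.17+0.09j, 0.02-0.07j, (0.11+0.15j)], [0.07+0.02j, (-0.03+0.01j), 0.01-0.07j], [(-0.09-0.18j), 0.08+0.02j, (-0.16+0.11j)]] + [[-0.17-0.09j,  0.02+0.07j,  (0.11-0.15j)], [(0.07-0.02j),  -0.03-0.01j,  0.01+0.07j], [(-0.09+0.18j),  0.08-0.02j,  (-0.16-0.11j)]] + [[0.03-0.00j, (0.11-0j), 0.03+0.00j], [0.09-0.00j, (0.37-0j), 0.10+0.00j], [0.03-0.00j, (0.12-0j), (0.03+0j)]]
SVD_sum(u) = [[-0.14, 0.26, 0.03], [-0.09, 0.17, 0.02], [-0.13, 0.25, 0.03]] + [[-0.20,-0.11,0.02], [0.30,0.16,-0.03], [0.01,0.01,-0.0]] + [[0.03, -0.01, 0.2],  [0.02, -0.01, 0.15],  [-0.04, 0.01, -0.30]]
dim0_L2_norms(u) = [0.42, 0.44, 0.4]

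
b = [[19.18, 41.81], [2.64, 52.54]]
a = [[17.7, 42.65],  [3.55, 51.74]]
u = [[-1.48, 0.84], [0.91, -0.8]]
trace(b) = 71.72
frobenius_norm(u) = 2.09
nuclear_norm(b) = 81.72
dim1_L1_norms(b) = [60.99, 55.18]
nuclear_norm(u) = 2.28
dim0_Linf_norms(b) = [19.18, 52.54]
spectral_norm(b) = 68.65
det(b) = 897.34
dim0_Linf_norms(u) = [1.48, 0.84]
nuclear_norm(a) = 79.69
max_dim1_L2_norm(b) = 52.61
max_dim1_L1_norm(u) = 2.32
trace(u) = -2.28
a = u + b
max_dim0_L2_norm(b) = 67.15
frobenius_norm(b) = 69.88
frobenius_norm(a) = 69.44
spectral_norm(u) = 2.08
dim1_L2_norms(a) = [46.18, 51.86]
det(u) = 0.42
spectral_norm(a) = 68.54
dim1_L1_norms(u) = [2.32, 1.71]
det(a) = 764.39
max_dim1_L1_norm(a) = 60.35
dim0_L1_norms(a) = [21.25, 94.39]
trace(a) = 69.44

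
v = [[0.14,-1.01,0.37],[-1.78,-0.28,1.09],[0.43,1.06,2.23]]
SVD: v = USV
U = [[0.01, -0.18, 0.98], [0.47, -0.87, -0.16], [0.88, 0.46, 0.08]]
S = [2.65, 1.95, 1.04]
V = [[-0.17, 0.3, 0.94],[0.88, 0.47, 0.01],[0.44, -0.83, 0.35]]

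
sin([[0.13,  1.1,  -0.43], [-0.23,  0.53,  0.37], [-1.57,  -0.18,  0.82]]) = [[0.14, 0.95, -0.44], [-0.07, 0.67, 0.24], [-1.28, 0.27, 0.66]]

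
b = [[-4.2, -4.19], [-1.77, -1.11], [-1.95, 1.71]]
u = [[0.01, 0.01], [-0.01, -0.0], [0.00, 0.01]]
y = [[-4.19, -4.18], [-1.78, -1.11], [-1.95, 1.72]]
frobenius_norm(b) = 6.80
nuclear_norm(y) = 8.89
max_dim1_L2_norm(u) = 0.01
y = b + u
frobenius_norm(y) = 6.80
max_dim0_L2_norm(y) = 4.95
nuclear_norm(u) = 0.03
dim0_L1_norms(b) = [7.92, 7.01]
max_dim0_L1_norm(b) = 7.92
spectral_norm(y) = 6.27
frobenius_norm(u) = 0.02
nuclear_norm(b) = 8.90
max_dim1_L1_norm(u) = 0.02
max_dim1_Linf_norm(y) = 4.19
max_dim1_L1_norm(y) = 8.37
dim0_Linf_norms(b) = [4.2, 4.19]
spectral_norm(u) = 0.02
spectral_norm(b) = 6.28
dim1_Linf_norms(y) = [4.19, 1.78, 1.95]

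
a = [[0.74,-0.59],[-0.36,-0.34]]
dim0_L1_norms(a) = [1.1, 0.93]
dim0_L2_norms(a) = [0.82, 0.68]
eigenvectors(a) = [[0.96,0.43],[-0.28,0.9]]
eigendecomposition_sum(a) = [[0.80, -0.38], [-0.23, 0.11]] + [[-0.06, -0.21], [-0.13, -0.45]]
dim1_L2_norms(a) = [0.95, 0.5]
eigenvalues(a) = [0.91, -0.51]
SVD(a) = [[-1.0, 0.10],  [0.10, 1.0]] @ diag([0.9498890047857018, 0.488478124983329]) @ [[-0.81, 0.58], [-0.58, -0.81]]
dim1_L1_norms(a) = [1.33, 0.7]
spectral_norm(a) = 0.95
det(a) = -0.46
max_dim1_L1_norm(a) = 1.33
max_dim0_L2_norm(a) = 0.82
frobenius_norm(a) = 1.07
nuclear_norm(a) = 1.44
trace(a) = 0.40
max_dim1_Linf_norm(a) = 0.74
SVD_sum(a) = [[0.77, -0.55], [-0.08, 0.06]] + [[-0.03, -0.04], [-0.28, -0.40]]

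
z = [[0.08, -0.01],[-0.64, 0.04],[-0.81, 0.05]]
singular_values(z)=[1.04, 0.01]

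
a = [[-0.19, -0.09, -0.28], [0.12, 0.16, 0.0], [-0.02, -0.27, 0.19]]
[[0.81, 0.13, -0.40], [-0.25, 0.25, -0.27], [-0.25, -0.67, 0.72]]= a @ [[-2.16, -0.64, -1.1], [0.07, 2.04, -0.84], [-1.44, -0.68, 2.46]]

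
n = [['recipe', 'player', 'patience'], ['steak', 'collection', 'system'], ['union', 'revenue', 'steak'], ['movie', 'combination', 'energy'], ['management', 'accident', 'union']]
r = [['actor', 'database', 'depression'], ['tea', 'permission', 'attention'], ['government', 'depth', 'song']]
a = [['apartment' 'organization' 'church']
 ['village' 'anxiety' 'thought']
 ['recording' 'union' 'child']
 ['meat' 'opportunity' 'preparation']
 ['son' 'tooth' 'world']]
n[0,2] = 'patience'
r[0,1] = 'database'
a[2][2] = 'child'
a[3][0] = 'meat'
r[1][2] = 'attention'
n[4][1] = 'accident'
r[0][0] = 'actor'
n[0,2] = 'patience'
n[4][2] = 'union'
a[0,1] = 'organization'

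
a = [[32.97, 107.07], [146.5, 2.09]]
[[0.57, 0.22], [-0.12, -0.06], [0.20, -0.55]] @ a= [[51.02, 61.49], [-12.75, -12.97], [-73.98, 20.26]]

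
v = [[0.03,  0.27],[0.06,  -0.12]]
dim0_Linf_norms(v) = [0.06, 0.27]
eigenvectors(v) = [[0.97, -0.77], [0.26, 0.64]]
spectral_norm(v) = 0.30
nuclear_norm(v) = 0.36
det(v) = -0.02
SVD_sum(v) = [[0.0, 0.27], [-0.00, -0.12]] + [[0.03, -0.0], [0.06, -0.0]]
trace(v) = -0.09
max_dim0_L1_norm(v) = 0.39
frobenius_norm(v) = 0.30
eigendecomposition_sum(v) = [[0.08, 0.09], [0.02, 0.03]] + [[-0.05, 0.18], [0.04, -0.15]]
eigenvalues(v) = [0.1, -0.19]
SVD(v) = [[-0.91, 0.40], [0.40, 0.91]] @ diag([0.29548228619187716, 0.06700909301595996]) @ [[-0.01, -1.0],[1.0, -0.01]]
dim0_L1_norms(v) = [0.09, 0.39]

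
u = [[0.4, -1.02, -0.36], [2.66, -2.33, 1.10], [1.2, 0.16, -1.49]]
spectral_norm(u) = 3.82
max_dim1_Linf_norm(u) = 2.66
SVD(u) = [[-0.23, -0.15, 0.96],[-0.97, 0.16, -0.21],[-0.12, -0.98, -0.18]] @ diag([3.8194544723346597, 1.9038254150017873, 0.7193165665797201]) @ [[-0.73,0.65,-0.21], [-0.42,-0.20,0.88], [-0.53,-0.74,-0.42]]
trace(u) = -3.42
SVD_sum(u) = [[0.64, -0.57, 0.18], [2.71, -2.38, 0.77], [0.34, -0.3, 0.1]] + [[0.12, 0.06, -0.25], [-0.13, -0.06, 0.27], [0.79, 0.36, -1.64]] + [[-0.37, -0.51, -0.29],[0.08, 0.11, 0.06],[0.07, 0.1, 0.05]]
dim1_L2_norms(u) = [1.15, 3.7, 1.92]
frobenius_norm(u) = 4.33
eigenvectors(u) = [[(-0.31-0.42j), (-0.31+0.42j), -0.24+0.00j], [-0.74+0.00j, (-0.74-0j), -0.81+0.00j], [-0.42+0.08j, (-0.42-0.08j), 0.53+0.00j]]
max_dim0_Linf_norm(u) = 2.66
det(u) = -5.23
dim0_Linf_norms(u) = [2.66, 2.33, 1.49]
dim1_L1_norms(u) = [1.78, 6.09, 2.85]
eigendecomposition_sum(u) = [[0.15+0.92j, -0.34-0.26j, -0.45+0.01j], [(1.15+0.6j), (-0.58+0.16j), -0.36+0.51j], [(0.72+0.21j), -0.31+0.15j, -0.15+0.33j]] + [[(0.15-0.92j), (-0.34+0.26j), -0.45-0.01j], [1.15-0.60j, -0.58-0.16j, (-0.36-0.51j)], [0.72-0.21j, -0.31-0.15j, -0.15-0.33j]] + [[(0.1+0j), -0.35-0.00j, (0.54+0j)], [(0.35+0j), -1.18-0.00j, 1.82+0.00j], [(-0.23-0j), 0.77+0.00j, -1.20-0.00j]]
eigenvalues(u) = [(-0.57+1.4j), (-0.57-1.4j), (-2.27+0j)]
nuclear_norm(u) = 6.44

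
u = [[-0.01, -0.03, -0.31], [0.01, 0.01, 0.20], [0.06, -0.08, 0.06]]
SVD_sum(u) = [[-0.02,-0.01,-0.31], [0.01,0.01,0.20], [0.0,0.0,0.06]] + [[0.01, -0.01, 0.0], [-0.0, 0.00, -0.0], [0.06, -0.08, 0.00]] + [[-0.0,-0.00,0.0], [-0.0,-0.0,0.00], [0.00,0.0,-0.00]]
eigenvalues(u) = [(0.03+0.18j), (0.03-0.18j), (-0+0j)]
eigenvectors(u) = [[(0.75+0j), 0.75-0.00j, (-0.82+0j)], [-0.48-0.04j, (-0.48+0.04j), (-0.56+0j)], [-0.05-0.44j, -0.05+0.44j, (0.08+0j)]]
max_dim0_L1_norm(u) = 0.57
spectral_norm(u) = 0.37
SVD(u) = [[-0.83, 0.18, 0.53], [0.53, -0.02, 0.84], [0.16, 0.98, -0.08]] @ diag([0.37489252357909547, 0.1017439527016797, 0.0019400652401139452]) @ [[0.06, 0.05, 1.0], [0.56, -0.83, 0.00], [-0.83, -0.56, 0.08]]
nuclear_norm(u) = 0.48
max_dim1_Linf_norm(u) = 0.31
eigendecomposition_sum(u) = [[-0.00+0.05j, (-0.01-0.07j), -0.16+0.03j], [0.01-0.03j, (0.01+0.04j), (0.1-0.01j)], [0.03-0.00j, -0.04+0.01j, (0.03+0.09j)]] + [[(-0-0.05j), -0.01+0.07j, -0.16-0.03j], [(0.01+0.03j), 0.01-0.04j, 0.10+0.01j], [(0.03+0j), (-0.04-0.01j), (0.03-0.09j)]] + [[-0.00+0.00j, -0.00-0.00j, 0.00-0.00j], [-0.00+0.00j, -0.00-0.00j, 0.00-0.00j], [0.00-0.00j, 0j, -0.00+0.00j]]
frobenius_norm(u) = 0.39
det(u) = -0.00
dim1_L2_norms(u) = [0.31, 0.2, 0.12]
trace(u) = 0.06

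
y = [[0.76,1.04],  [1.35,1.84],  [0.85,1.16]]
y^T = [[0.76,1.35,0.85], [1.04,1.84,1.16]]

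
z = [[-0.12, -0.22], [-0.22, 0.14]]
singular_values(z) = [0.27, 0.25]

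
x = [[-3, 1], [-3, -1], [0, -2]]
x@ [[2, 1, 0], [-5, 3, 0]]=[[-11, 0, 0], [-1, -6, 0], [10, -6, 0]]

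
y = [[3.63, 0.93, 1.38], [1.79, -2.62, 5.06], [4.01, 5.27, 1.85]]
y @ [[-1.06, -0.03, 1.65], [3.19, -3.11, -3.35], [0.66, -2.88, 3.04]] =[[0.03, -6.98, 7.07], [-6.92, -6.48, 27.11], [13.78, -21.84, -5.41]]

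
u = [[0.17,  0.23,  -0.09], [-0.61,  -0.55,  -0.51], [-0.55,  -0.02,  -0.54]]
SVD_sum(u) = [[0.11, 0.06, 0.09], [-0.66, -0.38, -0.57], [-0.5, -0.28, -0.43]] + [[-0.01, 0.20, -0.12], [0.01, -0.15, 0.09], [-0.02, 0.25, -0.15]] + [[0.08, -0.03, -0.07],[0.04, -0.02, -0.03],[-0.04, 0.02, 0.03]]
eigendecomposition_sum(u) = [[(0.14+0j), 0.05+0.00j, -0.05+0.00j], [(-0.04+0j), -0.01-0.00j, (0.02+0j)], [(-0.11+0j), -0.04-0.00j, 0.04+0.00j]] + [[(0.01+0.13j),(0.09-0.01j),(-0.02+0.17j)], [-0.28-0.37j,-0.27+0.21j,-0.26-0.57j], [(-0.22+0.01j),0.01+0.16j,(-0.29-0.05j)]] + [[0.01-0.13j, 0.09+0.01j, (-0.02-0.17j)], [-0.28+0.37j, -0.27-0.21j, -0.26+0.57j], [-0.22-0.01j, 0.01-0.16j, -0.29+0.05j]]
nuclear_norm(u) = 1.74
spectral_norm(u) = 1.20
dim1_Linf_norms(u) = [0.23, 0.61, 0.55]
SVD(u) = [[-0.13, -0.57, -0.81], [0.79, 0.43, -0.43], [0.6, -0.7, 0.39]] @ diag([1.1969223102121433, 0.41210828067337624, 0.12901065195114209]) @ [[-0.70,  -0.40,  -0.6], [0.06,  -0.86,  0.51], [-0.72,  0.32,  0.62]]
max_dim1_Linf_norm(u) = 0.61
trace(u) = -0.92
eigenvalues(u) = [(0.17+0j), (-0.54+0.28j), (-0.54-0.28j)]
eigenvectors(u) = [[-0.77+0.00j, (0.2+0.12j), (0.2-0.12j)], [0.23+0.00j, (-0.88+0j), -0.88-0.00j], [(0.59+0j), -0.24+0.34j, -0.24-0.34j]]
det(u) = 0.06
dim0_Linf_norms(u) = [0.61, 0.55, 0.54]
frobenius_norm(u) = 1.27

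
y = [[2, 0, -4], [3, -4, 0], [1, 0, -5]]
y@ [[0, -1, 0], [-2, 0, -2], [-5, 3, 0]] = [[20, -14, 0], [8, -3, 8], [25, -16, 0]]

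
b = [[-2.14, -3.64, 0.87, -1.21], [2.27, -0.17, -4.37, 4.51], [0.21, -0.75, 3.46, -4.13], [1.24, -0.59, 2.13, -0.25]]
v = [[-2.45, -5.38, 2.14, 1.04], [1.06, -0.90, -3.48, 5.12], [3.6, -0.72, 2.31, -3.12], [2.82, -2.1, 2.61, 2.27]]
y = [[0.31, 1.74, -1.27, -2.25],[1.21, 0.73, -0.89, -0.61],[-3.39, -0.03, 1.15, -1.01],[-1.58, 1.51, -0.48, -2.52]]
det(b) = 98.35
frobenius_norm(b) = 10.04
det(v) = 463.03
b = y + v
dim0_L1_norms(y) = [6.49, 4.01, 3.79, 6.39]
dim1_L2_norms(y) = [3.13, 1.78, 3.72, 3.37]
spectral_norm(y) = 4.76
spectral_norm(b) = 8.84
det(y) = -0.00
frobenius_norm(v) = 11.56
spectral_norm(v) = 7.43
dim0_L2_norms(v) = [5.3, 5.89, 5.37, 6.49]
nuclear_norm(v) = 21.33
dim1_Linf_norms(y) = [2.25, 1.21, 3.39, 2.52]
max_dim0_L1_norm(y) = 6.49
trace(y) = -0.33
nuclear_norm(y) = 8.70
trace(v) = 1.23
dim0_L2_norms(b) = [3.36, 3.77, 6.03, 6.24]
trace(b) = 0.90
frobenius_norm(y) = 6.18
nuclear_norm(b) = 16.37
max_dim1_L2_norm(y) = 3.72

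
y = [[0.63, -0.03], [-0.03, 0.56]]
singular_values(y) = [0.64, 0.55]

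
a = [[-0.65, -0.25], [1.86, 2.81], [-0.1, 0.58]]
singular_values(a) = [3.44, 0.57]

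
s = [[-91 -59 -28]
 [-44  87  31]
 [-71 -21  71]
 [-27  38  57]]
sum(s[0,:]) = -178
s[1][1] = 87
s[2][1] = -21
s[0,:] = [-91, -59, -28]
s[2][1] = -21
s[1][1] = 87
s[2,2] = 71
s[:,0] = [-91, -44, -71, -27]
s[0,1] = -59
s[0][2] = -28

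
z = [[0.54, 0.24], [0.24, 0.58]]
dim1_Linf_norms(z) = [0.54, 0.58]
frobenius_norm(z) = 0.86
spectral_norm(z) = 0.80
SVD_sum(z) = [[0.37, 0.4], [0.40, 0.43]] + [[0.17, -0.16],[-0.16, 0.15]]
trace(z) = 1.12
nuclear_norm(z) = 1.12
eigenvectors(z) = [[-0.74, -0.68], [0.68, -0.74]]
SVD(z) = [[-0.68, -0.74], [-0.74, 0.68]] @ diag([0.8008318915758459, 0.3191681084241541]) @ [[-0.68, -0.74], [-0.74, 0.68]]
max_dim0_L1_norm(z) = 0.82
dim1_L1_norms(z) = [0.78, 0.82]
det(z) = 0.26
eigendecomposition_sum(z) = [[0.17, -0.16], [-0.16, 0.15]] + [[0.37,0.4], [0.40,0.43]]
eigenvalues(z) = [0.32, 0.8]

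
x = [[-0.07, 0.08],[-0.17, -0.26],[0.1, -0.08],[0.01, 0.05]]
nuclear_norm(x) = 0.48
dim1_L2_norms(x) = [0.11, 0.31, 0.13, 0.05]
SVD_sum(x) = [[0.02, 0.03],[-0.15, -0.27],[-0.01, -0.02],[0.02, 0.04]] + [[-0.09, 0.05], [-0.02, 0.01], [0.11, -0.06], [-0.01, 0.01]]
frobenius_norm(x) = 0.36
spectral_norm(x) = 0.32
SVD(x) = [[0.11, 0.61], [-0.98, 0.14], [-0.07, -0.77], [0.15, 0.09]] @ diag([0.3163981113188678, 0.16337758461261864]) @ [[0.48, 0.87], [-0.87, 0.48]]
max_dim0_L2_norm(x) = 0.29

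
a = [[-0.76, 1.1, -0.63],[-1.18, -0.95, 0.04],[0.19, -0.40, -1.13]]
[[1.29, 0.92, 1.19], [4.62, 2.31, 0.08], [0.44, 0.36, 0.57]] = a @ [[-2.99, -1.58, -0.41], [-1.17, -0.49, 0.39], [-0.48, -0.41, -0.71]]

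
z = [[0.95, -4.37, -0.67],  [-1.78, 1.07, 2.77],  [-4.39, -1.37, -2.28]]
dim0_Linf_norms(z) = [4.39, 4.37, 2.77]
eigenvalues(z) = [(4.82+0j), (-2.54+2.74j), (-2.54-2.74j)]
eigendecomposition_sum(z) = [[(2.38-0j), (-2.35+0j), -1.14+0.00j], [-1.94+0.00j, (1.92+0j), (0.93+0j)], [-1.10+0.00j, 1.08+0.00j, (0.53+0j)]] + [[(-0.71+0.63j), -1.01+0.31j, (0.24+0.82j)],[0.08+1.10j, (-0.42+1.14j), 0.92+0.36j],[-1.65-0.95j, -1.23-1.71j, (-1.4+0.97j)]] + [[-0.71-0.63j, -1.01-0.31j, 0.24-0.82j], [(0.08-1.1j), -0.42-1.14j, 0.92-0.36j], [-1.65+0.95j, -1.23+1.71j, -1.40-0.97j]]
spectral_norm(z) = 5.37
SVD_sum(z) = [[-1.34, -2.24, -1.68],[0.65, 1.09, 0.82],[-1.77, -2.97, -2.23]] + [[2.6, -1.44, -0.15], [-1.93, 1.07, 0.11], [-2.67, 1.48, 0.15]] + [[-0.31, -0.68, 1.16], [-0.5, -1.09, 1.84], [0.05, 0.12, -0.2]]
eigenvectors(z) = [[(-0.73+0j), 0.13-0.38j, 0.13+0.38j],  [(0.59+0j), -0.26-0.38j, (-0.26+0.38j)],  [(0.34+0j), (0.79+0j), 0.79-0.00j]]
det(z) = 67.38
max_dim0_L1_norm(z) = 7.12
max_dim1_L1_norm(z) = 8.04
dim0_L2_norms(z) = [4.83, 4.7, 3.65]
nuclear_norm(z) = 12.79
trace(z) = -0.26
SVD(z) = [[0.58,0.62,0.53], [-0.28,-0.46,0.84], [0.77,-0.64,-0.09]] @ diag([5.372264601352131, 4.807781630229008, 2.6088136861591598]) @ [[-0.43, -0.72, -0.54], [0.87, -0.48, -0.05], [-0.23, -0.49, 0.84]]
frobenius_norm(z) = 7.67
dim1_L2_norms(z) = [4.52, 3.46, 5.13]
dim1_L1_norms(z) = [5.99, 5.62, 8.04]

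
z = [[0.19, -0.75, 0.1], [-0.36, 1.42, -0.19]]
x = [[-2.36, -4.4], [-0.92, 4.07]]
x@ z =[[1.14,-4.48,0.6], [-1.64,6.47,-0.87]]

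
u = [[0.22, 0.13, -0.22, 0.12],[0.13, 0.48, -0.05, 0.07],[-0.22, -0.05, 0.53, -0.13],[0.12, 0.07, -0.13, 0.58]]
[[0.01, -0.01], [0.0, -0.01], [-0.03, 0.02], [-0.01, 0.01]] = u@[[-0.01, 0.00], [0.01, -0.01], [-0.07, 0.05], [-0.04, 0.03]]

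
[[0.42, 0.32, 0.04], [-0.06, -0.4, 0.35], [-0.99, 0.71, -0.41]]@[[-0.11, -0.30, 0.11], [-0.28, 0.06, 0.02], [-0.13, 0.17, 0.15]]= [[-0.14, -0.1, 0.06], [0.07, 0.05, 0.04], [-0.04, 0.27, -0.16]]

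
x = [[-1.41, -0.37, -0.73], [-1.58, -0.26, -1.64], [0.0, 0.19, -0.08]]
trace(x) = -1.75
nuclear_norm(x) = 3.40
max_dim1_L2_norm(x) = 2.29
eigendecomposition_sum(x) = [[-1.54+0.00j, (-0.27+0j), -0.97-0.00j], [-1.50+0.00j, -0.26+0.00j, (-0.95-0j)], [0.18-0.00j, (0.03-0j), (0.11+0j)]] + [[0.06+0.02j, -0.05-0.03j, (0.12-0.09j)], [(-0.04-0.16j), 0.00+0.15j, -0.35-0.13j], [(-0.09+0.01j), (0.08+0.01j), -0.10+0.18j]] + [[(0.06-0.02j), (-0.05+0.03j), (0.12+0.09j)], [(-0.04+0.16j), 0.00-0.15j, (-0.35+0.13j)], [-0.09-0.01j, (0.08-0.01j), -0.10-0.18j]]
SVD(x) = [[-0.57,0.78,0.24], [-0.82,-0.54,-0.18], [-0.01,-0.30,0.95]] @ diag([2.776507116821376, 0.4699569504108518, 0.15539850385631762]) @ [[0.76, 0.15, 0.64], [-0.52, -0.44, 0.73], [-0.39, 0.89, 0.25]]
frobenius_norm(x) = 2.82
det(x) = -0.20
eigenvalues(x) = [(-1.69+0j), (-0.03+0.35j), (-0.03-0.35j)]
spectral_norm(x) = 2.78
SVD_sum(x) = [[-1.2, -0.24, -1.01], [-1.72, -0.35, -1.45], [-0.02, -0.0, -0.01]] + [[-0.19,-0.16,0.27], [0.13,0.11,-0.19], [0.07,0.06,-0.1]] + [[-0.01, 0.03, 0.01], [0.01, -0.02, -0.01], [-0.06, 0.13, 0.04]]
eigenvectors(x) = [[(-0.71+0j), (-0.18+0.28j), -0.18-0.28j],[-0.70+0.00j, 0.83+0.00j, 0.83-0.00j],[0.08+0.00j, (0.06-0.45j), (0.06+0.45j)]]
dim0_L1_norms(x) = [2.99, 0.82, 2.45]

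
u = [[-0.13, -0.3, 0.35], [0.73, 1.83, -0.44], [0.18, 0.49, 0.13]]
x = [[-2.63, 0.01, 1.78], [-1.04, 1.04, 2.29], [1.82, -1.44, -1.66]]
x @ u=[[0.67, 1.68, -0.69], [1.31, 3.34, -0.52], [-1.59, -3.99, 1.05]]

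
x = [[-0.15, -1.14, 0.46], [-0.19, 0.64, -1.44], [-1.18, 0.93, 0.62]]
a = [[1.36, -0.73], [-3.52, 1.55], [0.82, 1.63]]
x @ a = [[4.19, -0.91], [-3.69, -1.22], [-4.37, 3.31]]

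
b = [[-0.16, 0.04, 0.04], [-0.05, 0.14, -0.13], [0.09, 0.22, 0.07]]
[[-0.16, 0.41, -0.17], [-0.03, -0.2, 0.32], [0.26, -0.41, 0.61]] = b @ [[1.21, -2.58, 1.51],  [0.55, -1.20, 2.33],  [0.37, 1.24, -0.57]]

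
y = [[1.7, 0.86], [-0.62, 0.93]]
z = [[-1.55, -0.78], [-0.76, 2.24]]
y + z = [[0.15, 0.08], [-1.38, 3.17]]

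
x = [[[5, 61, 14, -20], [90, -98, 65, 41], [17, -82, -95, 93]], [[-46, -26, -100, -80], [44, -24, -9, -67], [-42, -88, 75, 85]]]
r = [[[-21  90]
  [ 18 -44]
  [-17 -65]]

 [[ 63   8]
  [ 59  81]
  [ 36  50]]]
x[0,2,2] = -95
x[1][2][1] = -88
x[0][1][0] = 90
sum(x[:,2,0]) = -25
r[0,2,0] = -17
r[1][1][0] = 59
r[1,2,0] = 36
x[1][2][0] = -42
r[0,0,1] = 90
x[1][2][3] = 85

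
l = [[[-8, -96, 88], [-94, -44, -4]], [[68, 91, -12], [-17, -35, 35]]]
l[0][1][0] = -94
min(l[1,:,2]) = -12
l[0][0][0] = -8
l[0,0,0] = -8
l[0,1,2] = -4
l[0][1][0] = -94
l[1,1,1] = -35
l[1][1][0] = -17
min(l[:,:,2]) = -12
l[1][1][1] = -35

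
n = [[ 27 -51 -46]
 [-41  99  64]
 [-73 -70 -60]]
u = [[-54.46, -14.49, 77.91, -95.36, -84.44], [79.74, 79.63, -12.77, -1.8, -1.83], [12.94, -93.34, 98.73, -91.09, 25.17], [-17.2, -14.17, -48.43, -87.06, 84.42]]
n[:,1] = [-51, 99, -70]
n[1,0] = -41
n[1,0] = -41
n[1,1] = 99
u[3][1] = -14.17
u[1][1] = 79.63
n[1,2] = 64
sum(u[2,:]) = -47.59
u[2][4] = 25.17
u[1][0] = 79.74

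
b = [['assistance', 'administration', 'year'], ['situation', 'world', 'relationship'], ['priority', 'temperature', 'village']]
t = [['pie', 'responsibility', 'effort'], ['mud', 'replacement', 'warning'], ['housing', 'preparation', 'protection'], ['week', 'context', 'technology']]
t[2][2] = 'protection'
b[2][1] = 'temperature'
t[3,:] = ['week', 'context', 'technology']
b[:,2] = ['year', 'relationship', 'village']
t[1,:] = ['mud', 'replacement', 'warning']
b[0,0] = 'assistance'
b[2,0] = 'priority'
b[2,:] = ['priority', 'temperature', 'village']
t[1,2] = 'warning'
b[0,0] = 'assistance'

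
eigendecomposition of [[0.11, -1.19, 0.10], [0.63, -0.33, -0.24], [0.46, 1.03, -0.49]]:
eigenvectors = [[0.34-0.43j, (0.34+0.43j), (0.4+0j)], [(-0.28-0.41j), -0.28+0.41j, 0.15+0.00j], [-0.67+0.00j, (-0.67-0j), 0.91+0.00j]]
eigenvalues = [(-0.3+0.93j), (-0.3-0.93j), (-0.12+0j)]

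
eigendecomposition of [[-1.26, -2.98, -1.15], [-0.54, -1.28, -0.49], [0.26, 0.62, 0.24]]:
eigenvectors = [[0.90, 0.81, -0.76], [0.39, -0.48, 0.07], [-0.19, 0.35, 0.65]]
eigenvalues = [-2.3, -0.0, 0.0]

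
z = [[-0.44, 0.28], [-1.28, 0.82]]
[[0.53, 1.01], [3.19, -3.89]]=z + [[0.97,0.73], [4.47,-4.71]]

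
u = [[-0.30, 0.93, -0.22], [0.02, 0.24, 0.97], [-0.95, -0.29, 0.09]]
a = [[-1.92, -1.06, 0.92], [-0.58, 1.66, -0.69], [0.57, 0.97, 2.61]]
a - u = [[-1.62, -1.99, 1.14], [-0.60, 1.42, -1.66], [1.52, 1.26, 2.52]]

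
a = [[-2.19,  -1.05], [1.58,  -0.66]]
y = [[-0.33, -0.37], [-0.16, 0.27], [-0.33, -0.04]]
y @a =[[0.14,0.59],  [0.78,-0.01],  [0.66,0.37]]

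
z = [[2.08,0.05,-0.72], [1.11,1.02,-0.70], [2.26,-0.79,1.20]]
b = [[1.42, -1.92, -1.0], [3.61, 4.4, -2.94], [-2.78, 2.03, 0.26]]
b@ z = [[-1.44, -1.10, -0.88], [5.75, 6.99, -9.21], [-2.94, 1.73, 0.89]]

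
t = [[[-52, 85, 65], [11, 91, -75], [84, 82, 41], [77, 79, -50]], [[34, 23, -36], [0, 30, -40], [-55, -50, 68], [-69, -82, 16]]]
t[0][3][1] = 79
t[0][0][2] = 65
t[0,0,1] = 85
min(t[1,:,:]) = -82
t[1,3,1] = -82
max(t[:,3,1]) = 79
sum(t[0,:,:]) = 438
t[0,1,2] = -75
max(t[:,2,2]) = 68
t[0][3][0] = 77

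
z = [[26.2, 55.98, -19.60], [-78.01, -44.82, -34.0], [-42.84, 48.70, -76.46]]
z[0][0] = 26.2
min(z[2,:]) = -76.46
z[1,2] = -34.0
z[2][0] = -42.84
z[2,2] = -76.46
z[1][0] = -78.01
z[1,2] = -34.0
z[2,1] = 48.7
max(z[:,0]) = 26.2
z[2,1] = 48.7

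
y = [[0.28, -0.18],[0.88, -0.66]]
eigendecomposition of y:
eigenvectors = [[0.63, 0.24],  [0.77, 0.97]]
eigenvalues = [0.06, -0.44]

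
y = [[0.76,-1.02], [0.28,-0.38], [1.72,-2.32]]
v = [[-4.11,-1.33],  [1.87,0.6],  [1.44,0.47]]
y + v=[[-3.35, -2.35], [2.15, 0.22], [3.16, -1.85]]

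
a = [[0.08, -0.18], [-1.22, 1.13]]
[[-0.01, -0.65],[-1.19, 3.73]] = a @ [[1.77, 0.49], [0.86, 3.83]]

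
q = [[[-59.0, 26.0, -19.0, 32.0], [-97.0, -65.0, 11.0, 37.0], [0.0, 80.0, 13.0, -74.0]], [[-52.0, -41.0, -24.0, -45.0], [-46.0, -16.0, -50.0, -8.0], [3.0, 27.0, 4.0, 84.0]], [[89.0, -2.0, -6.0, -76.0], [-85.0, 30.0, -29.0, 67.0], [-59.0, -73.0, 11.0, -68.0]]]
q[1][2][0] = 3.0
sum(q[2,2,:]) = -189.0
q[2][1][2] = -29.0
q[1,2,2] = 4.0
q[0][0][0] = -59.0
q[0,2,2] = 13.0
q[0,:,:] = [[-59.0, 26.0, -19.0, 32.0], [-97.0, -65.0, 11.0, 37.0], [0.0, 80.0, 13.0, -74.0]]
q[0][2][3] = -74.0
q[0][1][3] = 37.0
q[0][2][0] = 0.0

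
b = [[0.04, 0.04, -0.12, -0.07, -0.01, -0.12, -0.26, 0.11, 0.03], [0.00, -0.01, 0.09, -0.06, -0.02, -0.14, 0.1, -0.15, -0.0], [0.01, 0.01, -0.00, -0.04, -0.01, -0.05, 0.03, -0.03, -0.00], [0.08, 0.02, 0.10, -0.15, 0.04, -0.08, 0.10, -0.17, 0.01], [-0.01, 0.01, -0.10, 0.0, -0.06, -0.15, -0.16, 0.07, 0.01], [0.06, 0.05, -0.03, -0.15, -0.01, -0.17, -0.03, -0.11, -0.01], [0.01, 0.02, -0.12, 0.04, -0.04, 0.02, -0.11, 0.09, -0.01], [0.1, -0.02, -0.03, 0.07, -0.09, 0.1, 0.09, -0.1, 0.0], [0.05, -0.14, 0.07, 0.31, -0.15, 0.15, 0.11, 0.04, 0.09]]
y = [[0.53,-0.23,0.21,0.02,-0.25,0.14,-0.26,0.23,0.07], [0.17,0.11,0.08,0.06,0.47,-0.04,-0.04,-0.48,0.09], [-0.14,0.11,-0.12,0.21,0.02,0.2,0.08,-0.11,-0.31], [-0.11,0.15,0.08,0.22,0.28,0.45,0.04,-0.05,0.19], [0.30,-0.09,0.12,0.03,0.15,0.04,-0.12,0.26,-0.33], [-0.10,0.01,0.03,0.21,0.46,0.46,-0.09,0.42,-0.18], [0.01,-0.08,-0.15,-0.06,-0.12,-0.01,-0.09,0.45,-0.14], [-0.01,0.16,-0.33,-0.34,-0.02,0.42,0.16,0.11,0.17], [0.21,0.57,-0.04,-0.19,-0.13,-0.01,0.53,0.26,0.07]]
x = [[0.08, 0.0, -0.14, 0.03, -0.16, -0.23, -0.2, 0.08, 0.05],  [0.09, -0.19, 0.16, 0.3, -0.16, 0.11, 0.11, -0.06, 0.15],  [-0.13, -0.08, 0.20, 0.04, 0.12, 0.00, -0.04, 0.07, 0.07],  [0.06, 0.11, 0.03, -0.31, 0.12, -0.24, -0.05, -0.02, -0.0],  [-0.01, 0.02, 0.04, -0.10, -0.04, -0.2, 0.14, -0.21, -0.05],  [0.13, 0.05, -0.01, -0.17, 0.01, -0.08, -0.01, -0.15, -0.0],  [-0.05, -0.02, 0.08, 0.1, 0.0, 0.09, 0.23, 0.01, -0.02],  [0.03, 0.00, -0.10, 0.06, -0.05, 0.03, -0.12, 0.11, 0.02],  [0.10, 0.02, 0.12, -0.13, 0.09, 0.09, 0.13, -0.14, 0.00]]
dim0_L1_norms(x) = [0.68, 0.49, 0.88, 1.24, 0.75, 1.07, 1.03, 0.85, 0.36]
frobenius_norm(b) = 0.83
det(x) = -0.00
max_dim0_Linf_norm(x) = 0.31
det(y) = 0.00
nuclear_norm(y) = 5.27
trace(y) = 1.44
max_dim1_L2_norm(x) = 0.49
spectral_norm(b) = 0.58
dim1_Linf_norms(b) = [0.26, 0.15, 0.05, 0.17, 0.16, 0.17, 0.12, 0.1, 0.31]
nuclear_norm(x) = 2.30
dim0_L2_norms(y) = [0.7, 0.68, 0.47, 0.54, 0.79, 0.81, 0.64, 0.91, 0.58]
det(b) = -0.00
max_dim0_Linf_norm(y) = 0.57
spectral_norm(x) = 0.69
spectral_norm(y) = 1.03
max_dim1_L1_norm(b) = 1.11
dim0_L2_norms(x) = [0.26, 0.24, 0.34, 0.51, 0.3, 0.43, 0.4, 0.34, 0.18]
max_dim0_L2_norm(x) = 0.51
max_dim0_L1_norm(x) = 1.24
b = y @ x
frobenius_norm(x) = 1.04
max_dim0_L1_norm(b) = 0.99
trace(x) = 0.00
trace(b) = -0.47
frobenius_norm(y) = 2.08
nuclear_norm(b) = 1.65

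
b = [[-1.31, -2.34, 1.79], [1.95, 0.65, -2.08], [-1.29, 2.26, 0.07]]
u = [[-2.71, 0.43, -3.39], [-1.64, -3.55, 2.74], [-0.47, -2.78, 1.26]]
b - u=[[1.4, -2.77, 5.18],[3.59, 4.20, -4.82],[-0.82, 5.04, -1.19]]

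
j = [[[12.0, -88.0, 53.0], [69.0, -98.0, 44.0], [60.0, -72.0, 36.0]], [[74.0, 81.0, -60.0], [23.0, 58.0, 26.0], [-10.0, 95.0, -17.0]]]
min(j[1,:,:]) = -60.0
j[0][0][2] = 53.0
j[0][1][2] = 44.0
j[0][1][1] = -98.0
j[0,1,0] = 69.0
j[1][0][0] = 74.0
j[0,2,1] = -72.0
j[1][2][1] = 95.0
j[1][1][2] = 26.0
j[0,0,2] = 53.0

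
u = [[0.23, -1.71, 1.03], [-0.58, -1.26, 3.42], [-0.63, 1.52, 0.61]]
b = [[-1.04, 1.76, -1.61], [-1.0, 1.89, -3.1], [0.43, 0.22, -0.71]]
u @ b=[[1.91, -2.60, 4.20], [3.33, -2.65, 2.41], [-0.60, 1.90, -4.13]]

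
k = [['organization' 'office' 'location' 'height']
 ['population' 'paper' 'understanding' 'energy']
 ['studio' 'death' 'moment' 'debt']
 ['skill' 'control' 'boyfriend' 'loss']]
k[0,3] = 'height'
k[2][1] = 'death'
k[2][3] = 'debt'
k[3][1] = 'control'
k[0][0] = 'organization'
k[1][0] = 'population'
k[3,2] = 'boyfriend'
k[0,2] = 'location'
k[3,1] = 'control'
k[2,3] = 'debt'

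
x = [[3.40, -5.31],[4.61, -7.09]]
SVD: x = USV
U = [[-0.60, -0.8], [-0.8, 0.60]]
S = [10.55, 0.04]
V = [[-0.54, 0.84], [0.84, 0.54]]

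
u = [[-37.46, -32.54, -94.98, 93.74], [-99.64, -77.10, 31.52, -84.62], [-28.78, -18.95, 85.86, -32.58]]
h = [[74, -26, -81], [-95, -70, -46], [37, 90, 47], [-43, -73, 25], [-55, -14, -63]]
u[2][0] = -28.78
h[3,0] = -43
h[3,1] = -73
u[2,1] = -18.95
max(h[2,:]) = 90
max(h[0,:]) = 74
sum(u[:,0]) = -165.88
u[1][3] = -84.62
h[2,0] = 37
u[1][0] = -99.64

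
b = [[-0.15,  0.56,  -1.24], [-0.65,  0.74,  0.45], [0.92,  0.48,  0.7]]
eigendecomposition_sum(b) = [[(-0.07+0.61j), 0.35+0.06j, (-0.56+0.09j)], [-0.35-0.01j, -0.01+0.20j, -0.08-0.31j], [0.44-0.04j, -0.01-0.26j, (0.15+0.38j)]] + [[(-0.07-0.61j), 0.35-0.06j, -0.56-0.09j], [-0.35+0.01j, -0.01-0.20j, -0.08+0.31j], [0.44+0.04j, (-0.01+0.26j), 0.15-0.38j]] + [[-0.01+0.00j, -0.15+0.00j, (-0.12+0j)], [(0.05-0j), 0.77-0.00j, (0.61-0j)], [(0.03-0j), 0.50-0.00j, (0.4-0j)]]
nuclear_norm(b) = 3.64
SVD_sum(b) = [[-0.51,  0.07,  -1.11], [0.04,  -0.01,  0.09], [0.41,  -0.05,  0.90]] + [[-0.08, 0.11, 0.04], [-0.60, 0.83, 0.32], [-0.04, 0.05, 0.02]] + [[0.44,0.39,-0.18],[-0.09,-0.08,0.04],[0.54,0.48,-0.22]]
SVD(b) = [[-0.77, 0.13, -0.62], [0.06, 0.99, 0.13], [0.63, 0.06, -0.77]] @ diag([1.5742673415884922, 1.0821639085229442, 0.9816840694939732]) @ [[0.42,-0.05,0.91], [-0.56,0.77,0.30], [-0.72,-0.63,0.29]]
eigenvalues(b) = [(0.06+1.2j), (0.06-1.2j), (1.16+0j)]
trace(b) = 1.29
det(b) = 1.67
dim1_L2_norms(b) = [1.37, 1.08, 1.25]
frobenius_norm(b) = 2.15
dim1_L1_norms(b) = [1.95, 1.84, 2.1]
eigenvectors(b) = [[(0.73+0j), (0.73-0j), (-0.16+0j)], [(0.04+0.42j), 0.04-0.42j, (0.83+0j)], [-0.11-0.52j, -0.11+0.52j, (0.54+0j)]]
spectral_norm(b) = 1.57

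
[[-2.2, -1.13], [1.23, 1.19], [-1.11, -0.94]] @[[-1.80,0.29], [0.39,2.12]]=[[3.52,-3.03], [-1.75,2.88], [1.63,-2.31]]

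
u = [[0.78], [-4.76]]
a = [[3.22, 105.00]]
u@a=[[2.51, 81.90], [-15.33, -499.80]]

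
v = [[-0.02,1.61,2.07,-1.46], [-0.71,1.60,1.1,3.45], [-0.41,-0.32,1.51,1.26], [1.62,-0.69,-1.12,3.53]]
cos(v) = [[5.45, -3.27, -5.33, 3.06], [2.39, 1.44, -0.98, -6.75], [0.28, 1.38, 0.82, -3.45], [-3.44, 1.44, 2.75, -1.97]]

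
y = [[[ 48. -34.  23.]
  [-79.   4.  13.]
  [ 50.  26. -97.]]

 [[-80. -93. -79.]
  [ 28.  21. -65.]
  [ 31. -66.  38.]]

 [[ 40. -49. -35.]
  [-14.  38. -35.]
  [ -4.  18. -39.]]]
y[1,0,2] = -79.0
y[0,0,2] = 23.0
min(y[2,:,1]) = -49.0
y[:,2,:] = [[50.0, 26.0, -97.0], [31.0, -66.0, 38.0], [-4.0, 18.0, -39.0]]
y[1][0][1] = -93.0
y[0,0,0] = 48.0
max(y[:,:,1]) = 38.0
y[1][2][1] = -66.0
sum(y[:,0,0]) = 8.0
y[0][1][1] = 4.0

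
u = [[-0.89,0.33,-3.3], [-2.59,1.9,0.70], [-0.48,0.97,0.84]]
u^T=[[-0.89,-2.59,-0.48], [0.33,1.90,0.97], [-3.30,0.70,0.84]]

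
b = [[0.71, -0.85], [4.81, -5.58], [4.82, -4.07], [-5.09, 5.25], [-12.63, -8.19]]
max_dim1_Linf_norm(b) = 12.63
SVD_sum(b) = [[0.42, 0.13],[2.86, 0.86],[3.29, 0.99],[-3.21, -0.97],[-13.84, -4.18]] + [[0.29, -0.98], [1.95, -6.44], [1.53, -5.06], [-1.88, 6.22], [1.21, -4.01]]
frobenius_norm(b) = 19.37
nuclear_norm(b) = 27.11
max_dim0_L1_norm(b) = 28.06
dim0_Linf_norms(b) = [12.63, 8.19]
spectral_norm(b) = 15.53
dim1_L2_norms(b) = [1.11, 7.37, 6.31, 7.31, 15.05]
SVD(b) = [[-0.03, -0.09], [-0.19, -0.58], [-0.22, -0.46], [0.22, 0.56], [0.93, -0.36]] @ diag([15.532372782794033, 11.580388410425586]) @ [[-0.96, -0.29],  [-0.29, 0.96]]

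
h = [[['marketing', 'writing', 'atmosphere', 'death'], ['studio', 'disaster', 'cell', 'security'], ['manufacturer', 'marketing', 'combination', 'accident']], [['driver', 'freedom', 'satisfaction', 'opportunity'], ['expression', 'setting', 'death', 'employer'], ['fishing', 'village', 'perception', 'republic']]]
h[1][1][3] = 'employer'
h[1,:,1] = ['freedom', 'setting', 'village']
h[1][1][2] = 'death'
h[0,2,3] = 'accident'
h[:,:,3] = [['death', 'security', 'accident'], ['opportunity', 'employer', 'republic']]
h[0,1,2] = 'cell'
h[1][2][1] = 'village'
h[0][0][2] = 'atmosphere'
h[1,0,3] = 'opportunity'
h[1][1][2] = 'death'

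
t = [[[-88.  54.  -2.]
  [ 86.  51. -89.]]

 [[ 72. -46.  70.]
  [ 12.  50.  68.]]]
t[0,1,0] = 86.0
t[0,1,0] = 86.0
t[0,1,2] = -89.0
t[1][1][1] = 50.0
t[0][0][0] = -88.0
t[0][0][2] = -2.0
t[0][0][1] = 54.0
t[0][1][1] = 51.0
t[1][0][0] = 72.0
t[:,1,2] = [-89.0, 68.0]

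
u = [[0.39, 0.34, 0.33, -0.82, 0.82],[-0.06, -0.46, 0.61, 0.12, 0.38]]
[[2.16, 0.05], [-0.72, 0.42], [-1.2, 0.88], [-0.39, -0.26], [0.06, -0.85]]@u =[[0.84, 0.71, 0.74, -1.77, 1.79], [-0.31, -0.44, 0.02, 0.64, -0.43], [-0.52, -0.81, 0.14, 1.09, -0.65], [-0.14, -0.01, -0.29, 0.29, -0.42], [0.07, 0.41, -0.50, -0.15, -0.27]]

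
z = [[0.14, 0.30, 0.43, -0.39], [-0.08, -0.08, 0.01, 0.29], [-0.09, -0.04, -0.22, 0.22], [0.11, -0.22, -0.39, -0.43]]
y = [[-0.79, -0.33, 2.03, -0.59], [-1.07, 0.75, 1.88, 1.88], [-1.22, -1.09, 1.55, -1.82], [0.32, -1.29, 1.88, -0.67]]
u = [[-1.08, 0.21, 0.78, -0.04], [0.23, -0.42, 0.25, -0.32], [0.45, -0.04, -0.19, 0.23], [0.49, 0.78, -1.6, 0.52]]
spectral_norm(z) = 0.77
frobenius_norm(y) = 5.30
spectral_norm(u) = 2.21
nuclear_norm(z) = 1.55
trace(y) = 0.84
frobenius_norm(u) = 2.49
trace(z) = -0.59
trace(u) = -1.17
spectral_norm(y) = 4.16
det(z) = -0.00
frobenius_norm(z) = 1.02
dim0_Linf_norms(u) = [1.08, 0.78, 1.6, 0.52]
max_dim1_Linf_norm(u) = 1.6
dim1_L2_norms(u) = [1.35, 0.63, 0.54, 1.92]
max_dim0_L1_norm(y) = 7.34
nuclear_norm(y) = 8.77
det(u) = -0.00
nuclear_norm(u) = 3.60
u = z @ y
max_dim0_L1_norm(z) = 1.33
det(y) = 4.94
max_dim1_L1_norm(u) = 3.39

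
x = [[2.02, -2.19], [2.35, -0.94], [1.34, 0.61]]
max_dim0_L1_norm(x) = 5.71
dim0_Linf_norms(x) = [2.35, 2.19]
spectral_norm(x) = 3.89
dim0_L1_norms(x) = [5.71, 3.74]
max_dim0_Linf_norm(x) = 2.35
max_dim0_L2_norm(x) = 3.38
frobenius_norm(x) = 4.18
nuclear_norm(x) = 5.41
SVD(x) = [[-0.74, 0.49], [-0.64, -0.31], [-0.21, -0.81]] @ diag([3.8891636029021903, 1.524698812835131]) @ [[-0.84,0.54], [-0.54,-0.84]]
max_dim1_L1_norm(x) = 4.21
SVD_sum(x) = [[2.43,-1.56], [2.09,-1.34], [0.67,-0.43]] + [[-0.41,-0.63], [0.26,0.4], [0.67,1.04]]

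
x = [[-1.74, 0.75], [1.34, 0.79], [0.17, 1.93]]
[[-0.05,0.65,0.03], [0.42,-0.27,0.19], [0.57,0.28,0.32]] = x @ [[0.15, -0.30, 0.05], [0.28, 0.17, 0.16]]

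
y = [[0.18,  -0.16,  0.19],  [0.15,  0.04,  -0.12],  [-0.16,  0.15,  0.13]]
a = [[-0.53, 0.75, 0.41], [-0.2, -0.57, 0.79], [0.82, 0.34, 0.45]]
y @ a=[[0.09,0.29,0.03], [-0.19,0.05,0.04], [0.16,-0.16,0.11]]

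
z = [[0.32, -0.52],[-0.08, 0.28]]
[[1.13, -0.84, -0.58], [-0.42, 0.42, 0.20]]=z @ [[2.02, -0.27, -1.18], [-0.93, 1.44, 0.39]]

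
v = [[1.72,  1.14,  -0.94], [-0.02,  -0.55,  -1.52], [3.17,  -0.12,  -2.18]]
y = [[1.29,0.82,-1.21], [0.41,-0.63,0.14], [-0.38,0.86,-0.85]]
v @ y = [[3.04, -0.12, -1.12], [0.33, -0.98, 1.24], [4.87, 0.8, -2.0]]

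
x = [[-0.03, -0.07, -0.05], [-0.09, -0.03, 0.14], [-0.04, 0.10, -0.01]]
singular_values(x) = [0.17, 0.12, 0.07]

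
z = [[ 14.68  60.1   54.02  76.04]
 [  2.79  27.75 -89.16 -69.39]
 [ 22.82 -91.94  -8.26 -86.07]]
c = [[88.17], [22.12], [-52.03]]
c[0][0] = 88.17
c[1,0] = 22.12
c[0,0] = 88.17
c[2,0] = -52.03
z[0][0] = 14.68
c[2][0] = -52.03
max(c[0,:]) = 88.17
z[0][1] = 60.1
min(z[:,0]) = 2.79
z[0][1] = 60.1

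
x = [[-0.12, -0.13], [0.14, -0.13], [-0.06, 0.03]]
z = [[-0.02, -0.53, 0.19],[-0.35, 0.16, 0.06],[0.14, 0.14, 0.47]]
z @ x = [[-0.08, 0.08], [0.06, 0.03], [-0.03, -0.02]]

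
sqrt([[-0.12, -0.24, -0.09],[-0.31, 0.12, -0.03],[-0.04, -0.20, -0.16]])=[[(0.15+0.37j),-0.20+0.22j,(-0.02+0.1j)], [(-0.31+0.28j),0.40+0.15j,0.03+0.04j], [0.12+0.07j,-0.16+0.19j,(-0.01+0.37j)]]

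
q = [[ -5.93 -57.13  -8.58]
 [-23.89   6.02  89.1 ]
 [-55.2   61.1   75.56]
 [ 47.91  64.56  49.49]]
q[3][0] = 47.91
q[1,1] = 6.02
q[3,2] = 49.49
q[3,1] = 64.56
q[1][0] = -23.89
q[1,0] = -23.89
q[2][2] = 75.56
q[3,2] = 49.49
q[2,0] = -55.2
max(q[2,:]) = 75.56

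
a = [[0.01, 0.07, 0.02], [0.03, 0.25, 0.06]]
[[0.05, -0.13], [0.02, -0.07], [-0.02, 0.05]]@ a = [[-0.00, -0.03, -0.01], [-0.0, -0.02, -0.00], [0.0, 0.01, 0.0]]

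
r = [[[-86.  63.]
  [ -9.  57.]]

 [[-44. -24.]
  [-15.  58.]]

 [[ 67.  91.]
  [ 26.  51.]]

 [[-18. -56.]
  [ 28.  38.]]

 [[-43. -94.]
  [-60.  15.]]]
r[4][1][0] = -60.0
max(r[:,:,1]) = 91.0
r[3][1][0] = 28.0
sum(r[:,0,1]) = -20.0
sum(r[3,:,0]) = 10.0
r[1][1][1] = 58.0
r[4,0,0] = -43.0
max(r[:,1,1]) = 58.0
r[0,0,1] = 63.0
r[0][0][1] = 63.0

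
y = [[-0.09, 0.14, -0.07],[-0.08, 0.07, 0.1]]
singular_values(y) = [0.2, 0.12]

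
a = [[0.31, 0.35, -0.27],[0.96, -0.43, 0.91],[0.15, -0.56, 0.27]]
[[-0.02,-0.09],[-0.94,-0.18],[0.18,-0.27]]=a @ [[-0.12, -0.49], [-1.02, 0.66], [-1.39, 0.63]]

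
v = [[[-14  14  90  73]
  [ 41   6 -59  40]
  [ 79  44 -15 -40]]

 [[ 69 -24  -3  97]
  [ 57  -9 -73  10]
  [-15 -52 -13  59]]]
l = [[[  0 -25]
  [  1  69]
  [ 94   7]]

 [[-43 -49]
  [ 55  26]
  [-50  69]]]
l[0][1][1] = 69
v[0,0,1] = 14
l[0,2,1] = 7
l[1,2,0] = -50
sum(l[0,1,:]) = 70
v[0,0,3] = 73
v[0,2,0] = 79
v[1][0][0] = 69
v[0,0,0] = -14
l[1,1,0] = 55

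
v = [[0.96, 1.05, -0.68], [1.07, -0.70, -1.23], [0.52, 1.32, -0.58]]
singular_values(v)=[2.29, 1.65, 0.19]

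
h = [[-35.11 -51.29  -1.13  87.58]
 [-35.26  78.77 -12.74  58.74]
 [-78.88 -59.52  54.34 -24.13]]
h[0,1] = -51.29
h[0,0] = -35.11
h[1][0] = -35.26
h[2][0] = -78.88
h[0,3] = 87.58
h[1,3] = 58.74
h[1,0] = -35.26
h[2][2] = 54.34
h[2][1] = -59.52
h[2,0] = -78.88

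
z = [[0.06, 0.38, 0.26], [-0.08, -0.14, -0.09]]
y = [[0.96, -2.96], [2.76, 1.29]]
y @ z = [[0.29,  0.78,  0.52], [0.06,  0.87,  0.60]]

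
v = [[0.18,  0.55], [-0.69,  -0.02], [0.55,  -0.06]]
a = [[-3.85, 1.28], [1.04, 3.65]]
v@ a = [[-0.12, 2.24], [2.64, -0.96], [-2.18, 0.49]]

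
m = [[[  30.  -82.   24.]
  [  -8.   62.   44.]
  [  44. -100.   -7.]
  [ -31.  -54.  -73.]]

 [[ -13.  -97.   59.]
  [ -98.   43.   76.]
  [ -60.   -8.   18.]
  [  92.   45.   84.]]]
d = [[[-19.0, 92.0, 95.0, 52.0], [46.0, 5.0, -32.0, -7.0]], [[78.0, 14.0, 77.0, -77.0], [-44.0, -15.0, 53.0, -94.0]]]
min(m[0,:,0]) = -31.0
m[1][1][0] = -98.0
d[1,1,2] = 53.0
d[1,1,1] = -15.0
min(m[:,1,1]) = 43.0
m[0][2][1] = -100.0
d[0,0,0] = -19.0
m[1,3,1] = 45.0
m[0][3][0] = -31.0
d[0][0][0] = -19.0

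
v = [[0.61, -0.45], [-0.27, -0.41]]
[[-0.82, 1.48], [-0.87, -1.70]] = v @ [[0.15, 3.69], [2.03, 1.71]]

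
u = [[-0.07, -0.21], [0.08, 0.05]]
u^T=[[-0.07, 0.08], [-0.21, 0.05]]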